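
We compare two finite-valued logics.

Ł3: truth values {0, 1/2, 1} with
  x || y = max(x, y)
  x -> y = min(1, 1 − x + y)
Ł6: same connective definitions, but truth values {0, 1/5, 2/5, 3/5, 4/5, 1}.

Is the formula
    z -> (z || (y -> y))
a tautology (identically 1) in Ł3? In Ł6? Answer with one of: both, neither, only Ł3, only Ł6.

both

In Ł3: every assignment gives 1 — tautology.
In Ł6: every assignment gives 1 — tautology.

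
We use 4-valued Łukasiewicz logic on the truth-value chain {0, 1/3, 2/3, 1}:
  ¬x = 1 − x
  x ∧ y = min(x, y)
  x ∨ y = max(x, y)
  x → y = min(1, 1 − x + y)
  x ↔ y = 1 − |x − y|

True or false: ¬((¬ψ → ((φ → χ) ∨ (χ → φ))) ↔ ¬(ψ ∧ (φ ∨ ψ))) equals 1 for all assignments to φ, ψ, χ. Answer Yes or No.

Counterexample: take φ = 0, ψ = 0, χ = 0.
¬ψ = ¬0 = 1
φ → χ = 0 → 0 = 1
χ → φ = 0 → 0 = 1
(φ → χ) ∨ (χ → φ) = 1 ∨ 1 = 1
¬ψ → ((φ → χ) ∨ (χ → φ)) = 1 → 1 = 1
φ ∨ ψ = 0 ∨ 0 = 0
ψ ∧ (φ ∨ ψ) = 0 ∧ 0 = 0
¬(ψ ∧ (φ ∨ ψ)) = ¬0 = 1
(¬ψ → ((φ → χ) ∨ (χ → φ))) ↔ ¬(ψ ∧ (φ ∨ ψ)) = 1 ↔ 1 = 1
¬((¬ψ → ((φ → χ) ∨ (χ → φ))) ↔ ¬(ψ ∧ (φ ∨ ψ))) = ¬1 = 0
This gives 0 ≠ 1.

No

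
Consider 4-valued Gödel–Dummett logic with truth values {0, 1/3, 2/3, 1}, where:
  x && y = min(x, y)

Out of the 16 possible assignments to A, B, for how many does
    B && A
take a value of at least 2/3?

A = 0, B = 0 ↦ 0  <
A = 0, B = 1/3 ↦ 0  <
A = 0, B = 2/3 ↦ 0  <
A = 0, B = 1 ↦ 0  <
A = 1/3, B = 0 ↦ 0  <
A = 1/3, B = 1/3 ↦ 1/3  <
A = 1/3, B = 2/3 ↦ 1/3  <
A = 1/3, B = 1 ↦ 1/3  <
A = 2/3, B = 0 ↦ 0  <
A = 2/3, B = 1/3 ↦ 1/3  <
A = 2/3, B = 2/3 ↦ 2/3  ≥
A = 2/3, B = 1 ↦ 2/3  ≥
A = 1, B = 0 ↦ 0  <
A = 1, B = 1/3 ↦ 1/3  <
A = 1, B = 2/3 ↦ 2/3  ≥
A = 1, B = 1 ↦ 1  ≥
So 4 of the 16 assignments meet the threshold.

4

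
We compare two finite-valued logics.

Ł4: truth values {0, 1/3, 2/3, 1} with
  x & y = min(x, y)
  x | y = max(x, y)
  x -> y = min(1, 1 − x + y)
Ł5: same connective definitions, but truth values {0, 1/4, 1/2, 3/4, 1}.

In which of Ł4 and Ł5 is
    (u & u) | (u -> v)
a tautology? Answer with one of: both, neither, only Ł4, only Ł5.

neither

In Ł4: at u = 1/3, v = 0 the value is 2/3 — not a tautology.
In Ł5: at u = 1/4, v = 0 the value is 3/4 — not a tautology.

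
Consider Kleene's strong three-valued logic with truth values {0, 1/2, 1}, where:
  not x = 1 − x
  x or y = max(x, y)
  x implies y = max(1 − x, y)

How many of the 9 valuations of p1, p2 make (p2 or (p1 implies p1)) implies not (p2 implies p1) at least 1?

p1 = 0, p2 = 0 ↦ 0  <
p1 = 0, p2 = 1/2 ↦ 1/2  <
p1 = 0, p2 = 1 ↦ 1  ≥
p1 = 1/2, p2 = 0 ↦ 1/2  <
p1 = 1/2, p2 = 1/2 ↦ 1/2  <
p1 = 1/2, p2 = 1 ↦ 1/2  <
p1 = 1, p2 = 0 ↦ 0  <
p1 = 1, p2 = 1/2 ↦ 0  <
p1 = 1, p2 = 1 ↦ 0  <
So 1 of the 9 assignments meets the threshold.

1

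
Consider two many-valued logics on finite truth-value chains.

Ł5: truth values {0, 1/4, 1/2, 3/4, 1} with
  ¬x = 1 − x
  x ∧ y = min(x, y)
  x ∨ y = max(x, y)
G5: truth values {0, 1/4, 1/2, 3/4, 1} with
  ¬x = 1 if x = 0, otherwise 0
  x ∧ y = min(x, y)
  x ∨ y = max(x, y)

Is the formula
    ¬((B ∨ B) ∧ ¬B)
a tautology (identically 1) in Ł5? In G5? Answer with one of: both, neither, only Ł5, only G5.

In Ł5: at B = 1/4 the value is 3/4 — not a tautology.
In G5: every assignment gives 1 — tautology.

only G5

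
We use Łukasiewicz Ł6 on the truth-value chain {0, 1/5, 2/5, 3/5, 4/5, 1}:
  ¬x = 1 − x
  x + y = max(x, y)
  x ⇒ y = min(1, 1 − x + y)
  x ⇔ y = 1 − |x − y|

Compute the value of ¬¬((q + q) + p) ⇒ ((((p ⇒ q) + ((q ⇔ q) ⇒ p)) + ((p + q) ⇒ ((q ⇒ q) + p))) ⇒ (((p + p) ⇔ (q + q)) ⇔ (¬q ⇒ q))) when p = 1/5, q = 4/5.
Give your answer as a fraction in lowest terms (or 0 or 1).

3/5

q + q = 4/5 + 4/5 = 4/5
(q + q) + p = 4/5 + 1/5 = 4/5
¬((q + q) + p) = ¬4/5 = 1/5
¬¬((q + q) + p) = ¬1/5 = 4/5
p ⇒ q = 1/5 ⇒ 4/5 = 1
q ⇔ q = 4/5 ⇔ 4/5 = 1
(q ⇔ q) ⇒ p = 1 ⇒ 1/5 = 1/5
(p ⇒ q) + ((q ⇔ q) ⇒ p) = 1 + 1/5 = 1
p + q = 1/5 + 4/5 = 4/5
q ⇒ q = 4/5 ⇒ 4/5 = 1
(q ⇒ q) + p = 1 + 1/5 = 1
(p + q) ⇒ ((q ⇒ q) + p) = 4/5 ⇒ 1 = 1
((p ⇒ q) + ((q ⇔ q) ⇒ p)) + ((p + q) ⇒ ((q ⇒ q) + p)) = 1 + 1 = 1
p + p = 1/5 + 1/5 = 1/5
q + q = 4/5 + 4/5 = 4/5
(p + p) ⇔ (q + q) = 1/5 ⇔ 4/5 = 2/5
¬q = ¬4/5 = 1/5
¬q ⇒ q = 1/5 ⇒ 4/5 = 1
((p + p) ⇔ (q + q)) ⇔ (¬q ⇒ q) = 2/5 ⇔ 1 = 2/5
(((p ⇒ q) + ((q ⇔ q) ⇒ p)) + ((p + q) ⇒ ((q ⇒ q) + p))) ⇒ (((p + p) ⇔ (q + q)) ⇔ (¬q ⇒ q)) = 1 ⇒ 2/5 = 2/5
¬¬((q + q) + p) ⇒ ((((p ⇒ q) + ((q ⇔ q) ⇒ p)) + ((p + q) ⇒ ((q ⇒ q) + p))) ⇒ (((p + p) ⇔ (q + q)) ⇔ (¬q ⇒ q))) = 4/5 ⇒ 2/5 = 3/5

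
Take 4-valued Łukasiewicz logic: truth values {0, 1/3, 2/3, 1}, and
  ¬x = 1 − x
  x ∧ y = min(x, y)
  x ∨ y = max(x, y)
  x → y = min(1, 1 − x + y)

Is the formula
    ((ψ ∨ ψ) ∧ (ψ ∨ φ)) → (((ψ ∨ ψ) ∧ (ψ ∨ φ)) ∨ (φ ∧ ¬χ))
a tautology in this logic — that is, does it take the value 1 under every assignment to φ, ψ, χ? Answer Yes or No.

Yes

At φ = 1, ψ = 1, χ = 1/3, for instance:
ψ ∨ ψ = 1 ∨ 1 = 1
ψ ∨ φ = 1 ∨ 1 = 1
(ψ ∨ ψ) ∧ (ψ ∨ φ) = 1 ∧ 1 = 1
¬χ = ¬1/3 = 2/3
φ ∧ ¬χ = 1 ∧ 2/3 = 2/3
((ψ ∨ ψ) ∧ (ψ ∨ φ)) ∨ (φ ∧ ¬χ) = 1 ∨ 2/3 = 1
((ψ ∨ ψ) ∧ (ψ ∨ φ)) → (((ψ ∨ ψ) ∧ (ψ ∨ φ)) ∨ (φ ∧ ¬χ)) = 1 → 1 = 1
and checking the remaining 63 assignments likewise gives ≥ 1 in every case.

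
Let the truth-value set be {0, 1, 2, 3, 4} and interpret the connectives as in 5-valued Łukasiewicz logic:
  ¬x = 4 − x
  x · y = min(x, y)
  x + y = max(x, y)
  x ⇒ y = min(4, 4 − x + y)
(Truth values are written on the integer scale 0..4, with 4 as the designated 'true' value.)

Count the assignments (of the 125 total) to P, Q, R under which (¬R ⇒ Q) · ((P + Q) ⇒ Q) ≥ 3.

value 4: 55 assignments (counts)
value 3: 24 assignments (counts)
value 2: 21 assignments
value 1: 16 assignments
value 0: 9 assignments
So 79 of the 125 assignments meet the threshold.

79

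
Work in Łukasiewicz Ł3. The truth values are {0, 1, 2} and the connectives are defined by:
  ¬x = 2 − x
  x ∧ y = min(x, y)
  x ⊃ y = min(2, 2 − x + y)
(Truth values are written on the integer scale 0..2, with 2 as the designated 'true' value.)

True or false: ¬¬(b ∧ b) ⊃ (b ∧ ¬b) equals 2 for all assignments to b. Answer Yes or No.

No

Counterexample: take b = 2.
b ∧ b = 2 ∧ 2 = 2
¬(b ∧ b) = ¬2 = 0
¬¬(b ∧ b) = ¬0 = 2
¬b = ¬2 = 0
b ∧ ¬b = 2 ∧ 0 = 0
¬¬(b ∧ b) ⊃ (b ∧ ¬b) = 2 ⊃ 0 = 0
This gives 0 ≠ 2.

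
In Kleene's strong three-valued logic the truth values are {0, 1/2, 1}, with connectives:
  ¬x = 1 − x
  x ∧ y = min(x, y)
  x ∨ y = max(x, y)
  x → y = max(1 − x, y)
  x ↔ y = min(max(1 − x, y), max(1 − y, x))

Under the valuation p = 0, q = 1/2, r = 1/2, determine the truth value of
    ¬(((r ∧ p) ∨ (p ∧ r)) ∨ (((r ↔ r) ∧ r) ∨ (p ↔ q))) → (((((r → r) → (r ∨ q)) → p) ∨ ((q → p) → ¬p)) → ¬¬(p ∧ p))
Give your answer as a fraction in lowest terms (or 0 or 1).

1/2

r ∧ p = 1/2 ∧ 0 = 0
p ∧ r = 0 ∧ 1/2 = 0
(r ∧ p) ∨ (p ∧ r) = 0 ∨ 0 = 0
r ↔ r = 1/2 ↔ 1/2 = 1/2
(r ↔ r) ∧ r = 1/2 ∧ 1/2 = 1/2
p ↔ q = 0 ↔ 1/2 = 1/2
((r ↔ r) ∧ r) ∨ (p ↔ q) = 1/2 ∨ 1/2 = 1/2
((r ∧ p) ∨ (p ∧ r)) ∨ (((r ↔ r) ∧ r) ∨ (p ↔ q)) = 0 ∨ 1/2 = 1/2
¬(((r ∧ p) ∨ (p ∧ r)) ∨ (((r ↔ r) ∧ r) ∨ (p ↔ q))) = ¬1/2 = 1/2
r → r = 1/2 → 1/2 = 1/2
r ∨ q = 1/2 ∨ 1/2 = 1/2
(r → r) → (r ∨ q) = 1/2 → 1/2 = 1/2
((r → r) → (r ∨ q)) → p = 1/2 → 0 = 1/2
q → p = 1/2 → 0 = 1/2
¬p = ¬0 = 1
(q → p) → ¬p = 1/2 → 1 = 1
(((r → r) → (r ∨ q)) → p) ∨ ((q → p) → ¬p) = 1/2 ∨ 1 = 1
p ∧ p = 0 ∧ 0 = 0
¬(p ∧ p) = ¬0 = 1
¬¬(p ∧ p) = ¬1 = 0
((((r → r) → (r ∨ q)) → p) ∨ ((q → p) → ¬p)) → ¬¬(p ∧ p) = 1 → 0 = 0
¬(((r ∧ p) ∨ (p ∧ r)) ∨ (((r ↔ r) ∧ r) ∨ (p ↔ q))) → (((((r → r) → (r ∨ q)) → p) ∨ ((q → p) → ¬p)) → ¬¬(p ∧ p)) = 1/2 → 0 = 1/2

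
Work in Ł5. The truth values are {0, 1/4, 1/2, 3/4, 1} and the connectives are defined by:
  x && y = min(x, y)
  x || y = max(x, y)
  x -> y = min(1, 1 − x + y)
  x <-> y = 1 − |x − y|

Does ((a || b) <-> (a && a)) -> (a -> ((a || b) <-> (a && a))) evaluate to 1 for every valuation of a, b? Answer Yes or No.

At a = 0, b = 1/4, for instance:
a || b = 0 || 1/4 = 1/4
a && a = 0 && 0 = 0
(a || b) <-> (a && a) = 1/4 <-> 0 = 3/4
a -> ((a || b) <-> (a && a)) = 0 -> 3/4 = 1
((a || b) <-> (a && a)) -> (a -> ((a || b) <-> (a && a))) = 3/4 -> 1 = 1
and checking the remaining 24 assignments likewise gives ≥ 1 in every case.

Yes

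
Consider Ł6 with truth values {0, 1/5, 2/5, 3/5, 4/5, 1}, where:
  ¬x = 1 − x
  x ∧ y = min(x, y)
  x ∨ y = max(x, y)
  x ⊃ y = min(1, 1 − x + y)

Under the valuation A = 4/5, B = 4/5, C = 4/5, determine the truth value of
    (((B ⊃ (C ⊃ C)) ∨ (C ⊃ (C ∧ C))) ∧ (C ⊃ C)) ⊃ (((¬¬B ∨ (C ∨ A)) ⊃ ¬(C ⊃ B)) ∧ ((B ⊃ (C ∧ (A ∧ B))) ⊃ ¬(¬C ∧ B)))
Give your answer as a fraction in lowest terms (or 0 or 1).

C ⊃ C = 4/5 ⊃ 4/5 = 1
B ⊃ (C ⊃ C) = 4/5 ⊃ 1 = 1
C ∧ C = 4/5 ∧ 4/5 = 4/5
C ⊃ (C ∧ C) = 4/5 ⊃ 4/5 = 1
(B ⊃ (C ⊃ C)) ∨ (C ⊃ (C ∧ C)) = 1 ∨ 1 = 1
C ⊃ C = 4/5 ⊃ 4/5 = 1
((B ⊃ (C ⊃ C)) ∨ (C ⊃ (C ∧ C))) ∧ (C ⊃ C) = 1 ∧ 1 = 1
¬B = ¬4/5 = 1/5
¬¬B = ¬1/5 = 4/5
C ∨ A = 4/5 ∨ 4/5 = 4/5
¬¬B ∨ (C ∨ A) = 4/5 ∨ 4/5 = 4/5
C ⊃ B = 4/5 ⊃ 4/5 = 1
¬(C ⊃ B) = ¬1 = 0
(¬¬B ∨ (C ∨ A)) ⊃ ¬(C ⊃ B) = 4/5 ⊃ 0 = 1/5
A ∧ B = 4/5 ∧ 4/5 = 4/5
C ∧ (A ∧ B) = 4/5 ∧ 4/5 = 4/5
B ⊃ (C ∧ (A ∧ B)) = 4/5 ⊃ 4/5 = 1
¬C = ¬4/5 = 1/5
¬C ∧ B = 1/5 ∧ 4/5 = 1/5
¬(¬C ∧ B) = ¬1/5 = 4/5
(B ⊃ (C ∧ (A ∧ B))) ⊃ ¬(¬C ∧ B) = 1 ⊃ 4/5 = 4/5
((¬¬B ∨ (C ∨ A)) ⊃ ¬(C ⊃ B)) ∧ ((B ⊃ (C ∧ (A ∧ B))) ⊃ ¬(¬C ∧ B)) = 1/5 ∧ 4/5 = 1/5
(((B ⊃ (C ⊃ C)) ∨ (C ⊃ (C ∧ C))) ∧ (C ⊃ C)) ⊃ (((¬¬B ∨ (C ∨ A)) ⊃ ¬(C ⊃ B)) ∧ ((B ⊃ (C ∧ (A ∧ B))) ⊃ ¬(¬C ∧ B))) = 1 ⊃ 1/5 = 1/5

1/5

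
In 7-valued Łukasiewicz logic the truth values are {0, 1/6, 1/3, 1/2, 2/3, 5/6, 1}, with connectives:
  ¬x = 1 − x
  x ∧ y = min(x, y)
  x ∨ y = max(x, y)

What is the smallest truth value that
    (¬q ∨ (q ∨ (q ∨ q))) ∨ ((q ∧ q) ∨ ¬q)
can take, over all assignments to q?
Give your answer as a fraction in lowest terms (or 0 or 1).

Take q = 1/2:
¬q = ¬1/2 = 1/2
q ∨ q = 1/2 ∨ 1/2 = 1/2
q ∨ (q ∨ q) = 1/2 ∨ 1/2 = 1/2
¬q ∨ (q ∨ (q ∨ q)) = 1/2 ∨ 1/2 = 1/2
q ∧ q = 1/2 ∧ 1/2 = 1/2
¬q = ¬1/2 = 1/2
(q ∧ q) ∨ ¬q = 1/2 ∨ 1/2 = 1/2
(¬q ∨ (q ∨ (q ∨ q))) ∨ ((q ∧ q) ∨ ¬q) = 1/2 ∨ 1/2 = 1/2
No assignment yields a value below 1/2, so this is the minimum.

1/2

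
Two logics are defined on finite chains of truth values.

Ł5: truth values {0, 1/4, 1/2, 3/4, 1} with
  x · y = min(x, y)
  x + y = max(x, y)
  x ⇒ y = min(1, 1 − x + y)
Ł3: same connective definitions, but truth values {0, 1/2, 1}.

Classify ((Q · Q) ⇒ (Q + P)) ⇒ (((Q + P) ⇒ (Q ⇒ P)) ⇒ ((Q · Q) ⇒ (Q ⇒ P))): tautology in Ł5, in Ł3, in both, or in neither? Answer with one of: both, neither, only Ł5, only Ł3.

both

In Ł5: every assignment gives 1 — tautology.
In Ł3: every assignment gives 1 — tautology.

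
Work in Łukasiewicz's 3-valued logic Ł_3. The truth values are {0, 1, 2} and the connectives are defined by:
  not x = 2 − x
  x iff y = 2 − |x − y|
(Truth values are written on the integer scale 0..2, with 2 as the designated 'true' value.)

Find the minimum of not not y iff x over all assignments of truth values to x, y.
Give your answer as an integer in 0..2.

Take x = 0, y = 2:
not y = not 2 = 0
not not y = not 0 = 2
not not y iff x = 2 iff 0 = 0
No assignment yields a value below 0, so this is the minimum.

0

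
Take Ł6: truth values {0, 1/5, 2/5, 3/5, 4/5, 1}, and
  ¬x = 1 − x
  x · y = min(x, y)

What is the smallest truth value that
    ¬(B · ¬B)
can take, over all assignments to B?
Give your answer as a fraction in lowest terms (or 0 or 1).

Take B = 2/5:
¬B = ¬2/5 = 3/5
B · ¬B = 2/5 · 3/5 = 2/5
¬(B · ¬B) = ¬2/5 = 3/5
No assignment yields a value below 3/5, so this is the minimum.

3/5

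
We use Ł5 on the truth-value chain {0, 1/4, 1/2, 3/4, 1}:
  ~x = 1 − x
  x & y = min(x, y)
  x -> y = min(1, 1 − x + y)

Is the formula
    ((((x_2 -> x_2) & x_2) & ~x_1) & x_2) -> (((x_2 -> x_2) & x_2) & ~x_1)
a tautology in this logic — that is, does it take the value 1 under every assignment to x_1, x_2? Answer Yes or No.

Yes

At x_1 = 3/4, x_2 = 0, for instance:
x_2 -> x_2 = 0 -> 0 = 1
(x_2 -> x_2) & x_2 = 1 & 0 = 0
~x_1 = ~3/4 = 1/4
((x_2 -> x_2) & x_2) & ~x_1 = 0 & 1/4 = 0
(((x_2 -> x_2) & x_2) & ~x_1) & x_2 = 0 & 0 = 0
((((x_2 -> x_2) & x_2) & ~x_1) & x_2) -> (((x_2 -> x_2) & x_2) & ~x_1) = 0 -> 0 = 1
and checking the remaining 24 assignments likewise gives ≥ 1 in every case.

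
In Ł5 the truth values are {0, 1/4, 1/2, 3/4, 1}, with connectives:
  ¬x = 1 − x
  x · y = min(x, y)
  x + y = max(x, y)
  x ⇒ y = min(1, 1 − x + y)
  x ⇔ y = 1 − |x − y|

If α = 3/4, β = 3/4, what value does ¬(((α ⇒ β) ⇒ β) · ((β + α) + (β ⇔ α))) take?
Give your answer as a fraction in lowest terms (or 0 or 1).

1/4

α ⇒ β = 3/4 ⇒ 3/4 = 1
(α ⇒ β) ⇒ β = 1 ⇒ 3/4 = 3/4
β + α = 3/4 + 3/4 = 3/4
β ⇔ α = 3/4 ⇔ 3/4 = 1
(β + α) + (β ⇔ α) = 3/4 + 1 = 1
((α ⇒ β) ⇒ β) · ((β + α) + (β ⇔ α)) = 3/4 · 1 = 3/4
¬(((α ⇒ β) ⇒ β) · ((β + α) + (β ⇔ α))) = ¬3/4 = 1/4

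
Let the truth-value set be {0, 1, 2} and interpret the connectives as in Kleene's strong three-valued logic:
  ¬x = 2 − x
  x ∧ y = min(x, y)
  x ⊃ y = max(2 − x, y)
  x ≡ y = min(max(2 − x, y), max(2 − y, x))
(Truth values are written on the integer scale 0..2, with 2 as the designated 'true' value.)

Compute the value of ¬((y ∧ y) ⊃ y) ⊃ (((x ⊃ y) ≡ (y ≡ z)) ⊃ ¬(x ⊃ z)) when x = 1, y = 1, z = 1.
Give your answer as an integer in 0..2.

y ∧ y = 1 ∧ 1 = 1
(y ∧ y) ⊃ y = 1 ⊃ 1 = 1
¬((y ∧ y) ⊃ y) = ¬1 = 1
x ⊃ y = 1 ⊃ 1 = 1
y ≡ z = 1 ≡ 1 = 1
(x ⊃ y) ≡ (y ≡ z) = 1 ≡ 1 = 1
x ⊃ z = 1 ⊃ 1 = 1
¬(x ⊃ z) = ¬1 = 1
((x ⊃ y) ≡ (y ≡ z)) ⊃ ¬(x ⊃ z) = 1 ⊃ 1 = 1
¬((y ∧ y) ⊃ y) ⊃ (((x ⊃ y) ≡ (y ≡ z)) ⊃ ¬(x ⊃ z)) = 1 ⊃ 1 = 1

1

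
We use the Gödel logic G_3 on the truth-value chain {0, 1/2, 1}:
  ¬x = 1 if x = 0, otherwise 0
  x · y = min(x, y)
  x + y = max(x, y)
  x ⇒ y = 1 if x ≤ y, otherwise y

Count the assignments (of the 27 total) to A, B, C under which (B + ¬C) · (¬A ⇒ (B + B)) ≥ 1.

13

value 1: 13 assignments (counts)
value 1/2: 7 assignments
value 0: 7 assignments
So 13 of the 27 assignments meet the threshold.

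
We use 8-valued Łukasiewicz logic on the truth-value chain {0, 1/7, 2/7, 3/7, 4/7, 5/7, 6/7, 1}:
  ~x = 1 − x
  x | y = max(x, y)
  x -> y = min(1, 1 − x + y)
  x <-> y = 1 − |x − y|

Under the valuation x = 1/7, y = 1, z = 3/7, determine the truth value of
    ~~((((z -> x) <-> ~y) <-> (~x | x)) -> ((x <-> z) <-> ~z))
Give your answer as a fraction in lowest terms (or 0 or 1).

1

z -> x = 3/7 -> 1/7 = 5/7
~y = ~1 = 0
(z -> x) <-> ~y = 5/7 <-> 0 = 2/7
~x = ~1/7 = 6/7
~x | x = 6/7 | 1/7 = 6/7
((z -> x) <-> ~y) <-> (~x | x) = 2/7 <-> 6/7 = 3/7
x <-> z = 1/7 <-> 3/7 = 5/7
~z = ~3/7 = 4/7
(x <-> z) <-> ~z = 5/7 <-> 4/7 = 6/7
(((z -> x) <-> ~y) <-> (~x | x)) -> ((x <-> z) <-> ~z) = 3/7 -> 6/7 = 1
~((((z -> x) <-> ~y) <-> (~x | x)) -> ((x <-> z) <-> ~z)) = ~1 = 0
~~((((z -> x) <-> ~y) <-> (~x | x)) -> ((x <-> z) <-> ~z)) = ~0 = 1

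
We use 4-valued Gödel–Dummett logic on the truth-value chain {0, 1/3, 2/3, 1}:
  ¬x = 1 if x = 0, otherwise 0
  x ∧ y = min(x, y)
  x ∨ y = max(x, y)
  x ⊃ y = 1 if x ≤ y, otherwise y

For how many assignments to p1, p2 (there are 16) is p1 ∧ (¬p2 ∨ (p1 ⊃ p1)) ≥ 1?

4

p1 = 0, p2 = 0 ↦ 0  <
p1 = 0, p2 = 1/3 ↦ 0  <
p1 = 0, p2 = 2/3 ↦ 0  <
p1 = 0, p2 = 1 ↦ 0  <
p1 = 1/3, p2 = 0 ↦ 1/3  <
p1 = 1/3, p2 = 1/3 ↦ 1/3  <
p1 = 1/3, p2 = 2/3 ↦ 1/3  <
p1 = 1/3, p2 = 1 ↦ 1/3  <
p1 = 2/3, p2 = 0 ↦ 2/3  <
p1 = 2/3, p2 = 1/3 ↦ 2/3  <
p1 = 2/3, p2 = 2/3 ↦ 2/3  <
p1 = 2/3, p2 = 1 ↦ 2/3  <
p1 = 1, p2 = 0 ↦ 1  ≥
p1 = 1, p2 = 1/3 ↦ 1  ≥
p1 = 1, p2 = 2/3 ↦ 1  ≥
p1 = 1, p2 = 1 ↦ 1  ≥
So 4 of the 16 assignments meet the threshold.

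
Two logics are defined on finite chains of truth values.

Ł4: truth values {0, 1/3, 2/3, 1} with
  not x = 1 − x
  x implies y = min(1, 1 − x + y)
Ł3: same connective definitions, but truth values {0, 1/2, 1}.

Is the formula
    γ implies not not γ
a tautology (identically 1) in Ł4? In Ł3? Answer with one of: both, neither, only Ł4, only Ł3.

In Ł4: every assignment gives 1 — tautology.
In Ł3: every assignment gives 1 — tautology.

both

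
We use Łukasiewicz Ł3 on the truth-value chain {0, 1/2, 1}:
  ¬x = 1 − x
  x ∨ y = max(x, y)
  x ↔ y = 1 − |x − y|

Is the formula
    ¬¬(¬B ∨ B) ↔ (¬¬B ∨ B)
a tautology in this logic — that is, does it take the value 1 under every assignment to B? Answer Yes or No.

No

Counterexample: take B = 0.
¬B = ¬0 = 1
¬B ∨ B = 1 ∨ 0 = 1
¬(¬B ∨ B) = ¬1 = 0
¬¬(¬B ∨ B) = ¬0 = 1
¬B = ¬0 = 1
¬¬B = ¬1 = 0
¬¬B ∨ B = 0 ∨ 0 = 0
¬¬(¬B ∨ B) ↔ (¬¬B ∨ B) = 1 ↔ 0 = 0
This gives 0 ≠ 1.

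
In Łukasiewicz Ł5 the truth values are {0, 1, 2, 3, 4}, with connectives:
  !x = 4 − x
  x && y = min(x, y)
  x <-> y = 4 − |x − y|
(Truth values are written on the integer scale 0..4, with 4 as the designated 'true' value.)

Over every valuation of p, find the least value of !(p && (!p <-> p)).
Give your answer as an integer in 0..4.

2

Take p = 2:
!p = !2 = 2
!p <-> p = 2 <-> 2 = 4
p && (!p <-> p) = 2 && 4 = 2
!(p && (!p <-> p)) = !2 = 2
No assignment yields a value below 2, so this is the minimum.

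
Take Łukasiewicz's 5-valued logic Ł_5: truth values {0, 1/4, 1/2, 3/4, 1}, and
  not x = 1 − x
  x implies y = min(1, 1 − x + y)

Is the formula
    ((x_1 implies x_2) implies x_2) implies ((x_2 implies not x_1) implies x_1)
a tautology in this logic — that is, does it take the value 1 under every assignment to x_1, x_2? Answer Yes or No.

Counterexample: take x_1 = 0, x_2 = 1/4.
x_1 implies x_2 = 0 implies 1/4 = 1
(x_1 implies x_2) implies x_2 = 1 implies 1/4 = 1/4
not x_1 = not 0 = 1
x_2 implies not x_1 = 1/4 implies 1 = 1
(x_2 implies not x_1) implies x_1 = 1 implies 0 = 0
((x_1 implies x_2) implies x_2) implies ((x_2 implies not x_1) implies x_1) = 1/4 implies 0 = 3/4
This gives 3/4 ≠ 1.

No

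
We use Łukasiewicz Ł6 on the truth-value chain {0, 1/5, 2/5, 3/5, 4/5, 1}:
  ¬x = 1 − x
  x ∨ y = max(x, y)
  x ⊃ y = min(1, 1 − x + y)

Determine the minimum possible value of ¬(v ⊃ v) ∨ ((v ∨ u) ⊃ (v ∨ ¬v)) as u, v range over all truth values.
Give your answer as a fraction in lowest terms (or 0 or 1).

3/5

Take u = 1, v = 2/5:
v ⊃ v = 2/5 ⊃ 2/5 = 1
¬(v ⊃ v) = ¬1 = 0
v ∨ u = 2/5 ∨ 1 = 1
¬v = ¬2/5 = 3/5
v ∨ ¬v = 2/5 ∨ 3/5 = 3/5
(v ∨ u) ⊃ (v ∨ ¬v) = 1 ⊃ 3/5 = 3/5
¬(v ⊃ v) ∨ ((v ∨ u) ⊃ (v ∨ ¬v)) = 0 ∨ 3/5 = 3/5
No assignment yields a value below 3/5, so this is the minimum.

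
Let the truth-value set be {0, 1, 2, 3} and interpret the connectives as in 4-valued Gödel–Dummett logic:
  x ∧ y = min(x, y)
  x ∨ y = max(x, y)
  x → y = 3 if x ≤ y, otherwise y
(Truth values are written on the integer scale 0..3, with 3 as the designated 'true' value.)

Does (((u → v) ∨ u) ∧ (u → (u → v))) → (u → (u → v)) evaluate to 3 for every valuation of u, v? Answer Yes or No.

u = 0, v = 0 ↦ 3
u = 0, v = 1 ↦ 3
u = 0, v = 2 ↦ 3
u = 0, v = 3 ↦ 3
u = 1, v = 0 ↦ 3
u = 1, v = 1 ↦ 3
u = 1, v = 2 ↦ 3
u = 1, v = 3 ↦ 3
u = 2, v = 0 ↦ 3
u = 2, v = 1 ↦ 3
u = 2, v = 2 ↦ 3
u = 2, v = 3 ↦ 3
u = 3, v = 0 ↦ 3
u = 3, v = 1 ↦ 3
u = 3, v = 2 ↦ 3
u = 3, v = 3 ↦ 3
Every assignment gives a value ≥ 3.

Yes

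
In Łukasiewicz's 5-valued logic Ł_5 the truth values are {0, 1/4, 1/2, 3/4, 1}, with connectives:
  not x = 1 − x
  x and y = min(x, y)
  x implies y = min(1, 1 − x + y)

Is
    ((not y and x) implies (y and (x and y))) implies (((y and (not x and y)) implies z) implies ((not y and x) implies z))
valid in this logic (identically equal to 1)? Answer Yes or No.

Counterexample: take x = 3/4, y = 1/2, z = 0.
not y = not 1/2 = 1/2
not y and x = 1/2 and 3/4 = 1/2
x and y = 3/4 and 1/2 = 1/2
y and (x and y) = 1/2 and 1/2 = 1/2
(not y and x) implies (y and (x and y)) = 1/2 implies 1/2 = 1
not x = not 3/4 = 1/4
not x and y = 1/4 and 1/2 = 1/4
y and (not x and y) = 1/2 and 1/4 = 1/4
(y and (not x and y)) implies z = 1/4 implies 0 = 3/4
not y = not 1/2 = 1/2
not y and x = 1/2 and 3/4 = 1/2
(not y and x) implies z = 1/2 implies 0 = 1/2
((y and (not x and y)) implies z) implies ((not y and x) implies z) = 3/4 implies 1/2 = 3/4
((not y and x) implies (y and (x and y))) implies (((y and (not x and y)) implies z) implies ((not y and x) implies z)) = 1 implies 3/4 = 3/4
This gives 3/4 ≠ 1.

No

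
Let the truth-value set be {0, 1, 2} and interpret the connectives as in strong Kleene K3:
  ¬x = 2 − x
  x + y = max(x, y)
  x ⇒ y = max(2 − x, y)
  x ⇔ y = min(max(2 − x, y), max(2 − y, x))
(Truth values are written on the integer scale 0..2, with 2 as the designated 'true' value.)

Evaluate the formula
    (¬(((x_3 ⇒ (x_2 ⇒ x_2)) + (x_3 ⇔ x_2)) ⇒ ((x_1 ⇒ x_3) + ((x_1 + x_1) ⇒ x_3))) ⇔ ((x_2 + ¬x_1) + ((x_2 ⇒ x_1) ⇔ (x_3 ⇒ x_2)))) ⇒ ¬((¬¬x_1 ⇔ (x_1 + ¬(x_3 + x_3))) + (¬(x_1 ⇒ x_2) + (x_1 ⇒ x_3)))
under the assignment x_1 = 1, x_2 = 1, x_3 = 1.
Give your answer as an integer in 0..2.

1

x_2 ⇒ x_2 = 1 ⇒ 1 = 1
x_3 ⇒ (x_2 ⇒ x_2) = 1 ⇒ 1 = 1
x_3 ⇔ x_2 = 1 ⇔ 1 = 1
(x_3 ⇒ (x_2 ⇒ x_2)) + (x_3 ⇔ x_2) = 1 + 1 = 1
x_1 ⇒ x_3 = 1 ⇒ 1 = 1
x_1 + x_1 = 1 + 1 = 1
(x_1 + x_1) ⇒ x_3 = 1 ⇒ 1 = 1
(x_1 ⇒ x_3) + ((x_1 + x_1) ⇒ x_3) = 1 + 1 = 1
((x_3 ⇒ (x_2 ⇒ x_2)) + (x_3 ⇔ x_2)) ⇒ ((x_1 ⇒ x_3) + ((x_1 + x_1) ⇒ x_3)) = 1 ⇒ 1 = 1
¬(((x_3 ⇒ (x_2 ⇒ x_2)) + (x_3 ⇔ x_2)) ⇒ ((x_1 ⇒ x_3) + ((x_1 + x_1) ⇒ x_3))) = ¬1 = 1
¬x_1 = ¬1 = 1
x_2 + ¬x_1 = 1 + 1 = 1
x_2 ⇒ x_1 = 1 ⇒ 1 = 1
x_3 ⇒ x_2 = 1 ⇒ 1 = 1
(x_2 ⇒ x_1) ⇔ (x_3 ⇒ x_2) = 1 ⇔ 1 = 1
(x_2 + ¬x_1) + ((x_2 ⇒ x_1) ⇔ (x_3 ⇒ x_2)) = 1 + 1 = 1
¬(((x_3 ⇒ (x_2 ⇒ x_2)) + (x_3 ⇔ x_2)) ⇒ ((x_1 ⇒ x_3) + ((x_1 + x_1) ⇒ x_3))) ⇔ ((x_2 + ¬x_1) + ((x_2 ⇒ x_1) ⇔ (x_3 ⇒ x_2))) = 1 ⇔ 1 = 1
¬x_1 = ¬1 = 1
¬¬x_1 = ¬1 = 1
x_3 + x_3 = 1 + 1 = 1
¬(x_3 + x_3) = ¬1 = 1
x_1 + ¬(x_3 + x_3) = 1 + 1 = 1
¬¬x_1 ⇔ (x_1 + ¬(x_3 + x_3)) = 1 ⇔ 1 = 1
x_1 ⇒ x_2 = 1 ⇒ 1 = 1
¬(x_1 ⇒ x_2) = ¬1 = 1
x_1 ⇒ x_3 = 1 ⇒ 1 = 1
¬(x_1 ⇒ x_2) + (x_1 ⇒ x_3) = 1 + 1 = 1
(¬¬x_1 ⇔ (x_1 + ¬(x_3 + x_3))) + (¬(x_1 ⇒ x_2) + (x_1 ⇒ x_3)) = 1 + 1 = 1
¬((¬¬x_1 ⇔ (x_1 + ¬(x_3 + x_3))) + (¬(x_1 ⇒ x_2) + (x_1 ⇒ x_3))) = ¬1 = 1
(¬(((x_3 ⇒ (x_2 ⇒ x_2)) + (x_3 ⇔ x_2)) ⇒ ((x_1 ⇒ x_3) + ((x_1 + x_1) ⇒ x_3))) ⇔ ((x_2 + ¬x_1) + ((x_2 ⇒ x_1) ⇔ (x_3 ⇒ x_2)))) ⇒ ¬((¬¬x_1 ⇔ (x_1 + ¬(x_3 + x_3))) + (¬(x_1 ⇒ x_2) + (x_1 ⇒ x_3))) = 1 ⇒ 1 = 1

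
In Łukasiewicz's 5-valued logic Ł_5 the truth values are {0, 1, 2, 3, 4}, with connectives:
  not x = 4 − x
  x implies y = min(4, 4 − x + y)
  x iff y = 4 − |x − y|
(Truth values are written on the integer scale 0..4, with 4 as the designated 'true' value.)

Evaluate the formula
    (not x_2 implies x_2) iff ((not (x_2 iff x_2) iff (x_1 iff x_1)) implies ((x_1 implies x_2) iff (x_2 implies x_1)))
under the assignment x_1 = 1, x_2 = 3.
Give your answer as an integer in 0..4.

4

not x_2 = not 3 = 1
not x_2 implies x_2 = 1 implies 3 = 4
x_2 iff x_2 = 3 iff 3 = 4
not (x_2 iff x_2) = not 4 = 0
x_1 iff x_1 = 1 iff 1 = 4
not (x_2 iff x_2) iff (x_1 iff x_1) = 0 iff 4 = 0
x_1 implies x_2 = 1 implies 3 = 4
x_2 implies x_1 = 3 implies 1 = 2
(x_1 implies x_2) iff (x_2 implies x_1) = 4 iff 2 = 2
(not (x_2 iff x_2) iff (x_1 iff x_1)) implies ((x_1 implies x_2) iff (x_2 implies x_1)) = 0 implies 2 = 4
(not x_2 implies x_2) iff ((not (x_2 iff x_2) iff (x_1 iff x_1)) implies ((x_1 implies x_2) iff (x_2 implies x_1))) = 4 iff 4 = 4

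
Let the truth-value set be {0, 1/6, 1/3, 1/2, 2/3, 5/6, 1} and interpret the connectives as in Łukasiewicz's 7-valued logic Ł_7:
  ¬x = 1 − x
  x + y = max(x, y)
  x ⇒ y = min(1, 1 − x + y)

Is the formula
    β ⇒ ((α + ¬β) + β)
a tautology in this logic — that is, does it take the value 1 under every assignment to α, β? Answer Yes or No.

Yes

At α = 0, β = 5/6, for instance:
¬β = ¬5/6 = 1/6
α + ¬β = 0 + 1/6 = 1/6
(α + ¬β) + β = 1/6 + 5/6 = 5/6
β ⇒ ((α + ¬β) + β) = 5/6 ⇒ 5/6 = 1
and checking the remaining 48 assignments likewise gives ≥ 1 in every case.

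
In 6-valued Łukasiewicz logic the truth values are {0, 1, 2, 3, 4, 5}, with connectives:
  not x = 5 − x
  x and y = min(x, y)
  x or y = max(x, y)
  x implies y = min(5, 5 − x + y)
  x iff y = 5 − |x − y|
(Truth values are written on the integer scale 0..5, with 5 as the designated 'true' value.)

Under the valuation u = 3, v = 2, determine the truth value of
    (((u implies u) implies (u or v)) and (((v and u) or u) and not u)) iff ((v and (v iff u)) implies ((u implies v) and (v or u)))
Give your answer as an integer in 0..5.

u implies u = 3 implies 3 = 5
u or v = 3 or 2 = 3
(u implies u) implies (u or v) = 5 implies 3 = 3
v and u = 2 and 3 = 2
(v and u) or u = 2 or 3 = 3
not u = not 3 = 2
((v and u) or u) and not u = 3 and 2 = 2
((u implies u) implies (u or v)) and (((v and u) or u) and not u) = 3 and 2 = 2
v iff u = 2 iff 3 = 4
v and (v iff u) = 2 and 4 = 2
u implies v = 3 implies 2 = 4
v or u = 2 or 3 = 3
(u implies v) and (v or u) = 4 and 3 = 3
(v and (v iff u)) implies ((u implies v) and (v or u)) = 2 implies 3 = 5
(((u implies u) implies (u or v)) and (((v and u) or u) and not u)) iff ((v and (v iff u)) implies ((u implies v) and (v or u))) = 2 iff 5 = 2

2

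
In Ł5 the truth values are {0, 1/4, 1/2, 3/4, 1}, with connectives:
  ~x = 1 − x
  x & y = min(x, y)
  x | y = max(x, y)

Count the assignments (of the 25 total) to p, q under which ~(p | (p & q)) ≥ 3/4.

10

value 1: 5 assignments (counts)
value 3/4: 5 assignments (counts)
value 1/2: 5 assignments
value 1/4: 5 assignments
value 0: 5 assignments
So 10 of the 25 assignments meet the threshold.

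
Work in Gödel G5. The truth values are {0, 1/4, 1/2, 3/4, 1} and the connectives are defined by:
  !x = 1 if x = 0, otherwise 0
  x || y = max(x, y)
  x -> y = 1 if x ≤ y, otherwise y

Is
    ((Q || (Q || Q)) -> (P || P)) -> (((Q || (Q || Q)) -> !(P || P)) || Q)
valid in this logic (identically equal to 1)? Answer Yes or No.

No

Counterexample: take P = 1/4, Q = 1/4.
Q || Q = 1/4 || 1/4 = 1/4
Q || (Q || Q) = 1/4 || 1/4 = 1/4
P || P = 1/4 || 1/4 = 1/4
(Q || (Q || Q)) -> (P || P) = 1/4 -> 1/4 = 1
Q || Q = 1/4 || 1/4 = 1/4
Q || (Q || Q) = 1/4 || 1/4 = 1/4
P || P = 1/4 || 1/4 = 1/4
!(P || P) = !1/4 = 0
(Q || (Q || Q)) -> !(P || P) = 1/4 -> 0 = 0
((Q || (Q || Q)) -> !(P || P)) || Q = 0 || 1/4 = 1/4
((Q || (Q || Q)) -> (P || P)) -> (((Q || (Q || Q)) -> !(P || P)) || Q) = 1 -> 1/4 = 1/4
This gives 1/4 ≠ 1.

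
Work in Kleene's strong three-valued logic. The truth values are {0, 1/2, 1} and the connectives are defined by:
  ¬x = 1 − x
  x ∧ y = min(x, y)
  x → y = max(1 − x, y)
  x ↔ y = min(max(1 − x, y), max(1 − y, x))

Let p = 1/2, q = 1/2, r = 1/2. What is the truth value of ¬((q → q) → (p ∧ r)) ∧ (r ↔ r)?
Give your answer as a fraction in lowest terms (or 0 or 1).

1/2

q → q = 1/2 → 1/2 = 1/2
p ∧ r = 1/2 ∧ 1/2 = 1/2
(q → q) → (p ∧ r) = 1/2 → 1/2 = 1/2
¬((q → q) → (p ∧ r)) = ¬1/2 = 1/2
r ↔ r = 1/2 ↔ 1/2 = 1/2
¬((q → q) → (p ∧ r)) ∧ (r ↔ r) = 1/2 ∧ 1/2 = 1/2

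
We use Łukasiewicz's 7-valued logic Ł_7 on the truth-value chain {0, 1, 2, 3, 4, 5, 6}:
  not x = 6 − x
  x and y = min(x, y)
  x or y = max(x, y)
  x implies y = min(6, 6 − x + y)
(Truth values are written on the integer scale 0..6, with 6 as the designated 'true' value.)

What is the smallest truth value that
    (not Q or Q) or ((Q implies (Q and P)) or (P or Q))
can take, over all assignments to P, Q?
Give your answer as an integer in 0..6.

Take P = 0, Q = 3:
not Q = not 3 = 3
not Q or Q = 3 or 3 = 3
Q and P = 3 and 0 = 0
Q implies (Q and P) = 3 implies 0 = 3
P or Q = 0 or 3 = 3
(Q implies (Q and P)) or (P or Q) = 3 or 3 = 3
(not Q or Q) or ((Q implies (Q and P)) or (P or Q)) = 3 or 3 = 3
No assignment yields a value below 3, so this is the minimum.

3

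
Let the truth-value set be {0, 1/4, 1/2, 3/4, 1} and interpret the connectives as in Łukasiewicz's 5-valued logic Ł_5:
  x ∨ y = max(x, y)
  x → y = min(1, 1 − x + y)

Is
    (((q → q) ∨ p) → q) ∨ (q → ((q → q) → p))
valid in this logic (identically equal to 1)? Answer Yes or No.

No

Counterexample: take p = 0, q = 1/4.
q → q = 1/4 → 1/4 = 1
(q → q) ∨ p = 1 ∨ 0 = 1
((q → q) ∨ p) → q = 1 → 1/4 = 1/4
q → q = 1/4 → 1/4 = 1
(q → q) → p = 1 → 0 = 0
q → ((q → q) → p) = 1/4 → 0 = 3/4
(((q → q) ∨ p) → q) ∨ (q → ((q → q) → p)) = 1/4 ∨ 3/4 = 3/4
This gives 3/4 ≠ 1.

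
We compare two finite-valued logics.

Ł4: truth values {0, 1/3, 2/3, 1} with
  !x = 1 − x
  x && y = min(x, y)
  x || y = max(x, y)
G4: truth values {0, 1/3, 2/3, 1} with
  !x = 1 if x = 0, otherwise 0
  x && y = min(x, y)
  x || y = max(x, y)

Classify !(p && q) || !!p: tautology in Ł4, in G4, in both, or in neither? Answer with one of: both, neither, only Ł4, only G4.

In Ł4: at p = 1/3, q = 1/3 the value is 2/3 — not a tautology.
In G4: every assignment gives 1 — tautology.

only G4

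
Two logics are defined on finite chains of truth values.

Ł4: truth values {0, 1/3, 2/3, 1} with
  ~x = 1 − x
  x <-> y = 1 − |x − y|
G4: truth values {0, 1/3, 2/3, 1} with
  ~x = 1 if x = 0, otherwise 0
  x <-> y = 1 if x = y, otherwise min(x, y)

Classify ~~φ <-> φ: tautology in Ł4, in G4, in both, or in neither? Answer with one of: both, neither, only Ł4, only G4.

only Ł4

In Ł4: every assignment gives 1 — tautology.
In G4: at φ = 1/3 the value is 1/3 — not a tautology.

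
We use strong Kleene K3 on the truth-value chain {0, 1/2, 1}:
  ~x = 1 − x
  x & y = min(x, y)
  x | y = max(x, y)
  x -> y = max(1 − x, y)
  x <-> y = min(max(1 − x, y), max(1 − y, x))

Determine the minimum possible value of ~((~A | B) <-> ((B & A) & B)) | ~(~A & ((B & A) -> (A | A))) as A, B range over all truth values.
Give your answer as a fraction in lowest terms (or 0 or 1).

Take A = 1/2, B = 0:
~A = ~1/2 = 1/2
~A | B = 1/2 | 0 = 1/2
B & A = 0 & 1/2 = 0
(B & A) & B = 0 & 0 = 0
(~A | B) <-> ((B & A) & B) = 1/2 <-> 0 = 1/2
~((~A | B) <-> ((B & A) & B)) = ~1/2 = 1/2
~A = ~1/2 = 1/2
B & A = 0 & 1/2 = 0
A | A = 1/2 | 1/2 = 1/2
(B & A) -> (A | A) = 0 -> 1/2 = 1
~A & ((B & A) -> (A | A)) = 1/2 & 1 = 1/2
~(~A & ((B & A) -> (A | A))) = ~1/2 = 1/2
~((~A | B) <-> ((B & A) & B)) | ~(~A & ((B & A) -> (A | A))) = 1/2 | 1/2 = 1/2
No assignment yields a value below 1/2, so this is the minimum.

1/2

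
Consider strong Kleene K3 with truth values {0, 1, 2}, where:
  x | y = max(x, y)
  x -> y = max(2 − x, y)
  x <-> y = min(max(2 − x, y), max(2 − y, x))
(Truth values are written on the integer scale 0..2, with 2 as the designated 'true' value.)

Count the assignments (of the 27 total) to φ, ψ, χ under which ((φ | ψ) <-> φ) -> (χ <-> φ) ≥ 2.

value 2: 8 assignments (counts)
value 1: 15 assignments
value 0: 4 assignments
So 8 of the 27 assignments meet the threshold.

8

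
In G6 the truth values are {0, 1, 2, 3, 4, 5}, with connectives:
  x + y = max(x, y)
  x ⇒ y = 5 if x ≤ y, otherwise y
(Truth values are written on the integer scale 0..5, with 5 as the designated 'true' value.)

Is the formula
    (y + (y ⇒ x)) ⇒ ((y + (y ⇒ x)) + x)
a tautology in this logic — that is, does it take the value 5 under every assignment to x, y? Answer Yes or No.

At x = 4, y = 0, for instance:
y ⇒ x = 0 ⇒ 4 = 5
y + (y ⇒ x) = 0 + 5 = 5
(y + (y ⇒ x)) + x = 5 + 4 = 5
(y + (y ⇒ x)) ⇒ ((y + (y ⇒ x)) + x) = 5 ⇒ 5 = 5
and checking the remaining 35 assignments likewise gives ≥ 5 in every case.

Yes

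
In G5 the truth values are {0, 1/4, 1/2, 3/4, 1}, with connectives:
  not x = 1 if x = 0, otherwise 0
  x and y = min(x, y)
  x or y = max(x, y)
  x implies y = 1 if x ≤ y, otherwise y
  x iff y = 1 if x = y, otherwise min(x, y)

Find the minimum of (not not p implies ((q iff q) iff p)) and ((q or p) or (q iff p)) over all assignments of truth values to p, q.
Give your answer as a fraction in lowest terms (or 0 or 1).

1/4

Take p = 0, q = 1/4:
not p = not 0 = 1
not not p = not 1 = 0
q iff q = 1/4 iff 1/4 = 1
(q iff q) iff p = 1 iff 0 = 0
not not p implies ((q iff q) iff p) = 0 implies 0 = 1
q or p = 1/4 or 0 = 1/4
q iff p = 1/4 iff 0 = 0
(q or p) or (q iff p) = 1/4 or 0 = 1/4
(not not p implies ((q iff q) iff p)) and ((q or p) or (q iff p)) = 1 and 1/4 = 1/4
No assignment yields a value below 1/4, so this is the minimum.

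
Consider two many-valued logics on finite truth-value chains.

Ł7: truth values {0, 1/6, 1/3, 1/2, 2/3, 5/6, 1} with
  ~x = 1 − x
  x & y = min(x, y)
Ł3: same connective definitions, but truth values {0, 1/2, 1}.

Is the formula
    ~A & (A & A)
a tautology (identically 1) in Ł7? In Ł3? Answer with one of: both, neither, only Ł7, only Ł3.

In Ł7: at A = 0 the value is 0 — not a tautology.
In Ł3: at A = 0 the value is 0 — not a tautology.

neither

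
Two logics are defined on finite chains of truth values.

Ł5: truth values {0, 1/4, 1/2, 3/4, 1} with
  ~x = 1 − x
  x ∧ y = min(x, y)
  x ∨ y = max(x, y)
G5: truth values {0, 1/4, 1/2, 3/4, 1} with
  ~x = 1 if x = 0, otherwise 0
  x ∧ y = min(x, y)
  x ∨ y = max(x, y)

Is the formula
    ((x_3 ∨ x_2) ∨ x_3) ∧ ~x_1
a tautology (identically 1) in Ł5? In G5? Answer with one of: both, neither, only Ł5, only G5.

neither

In Ł5: at x_1 = 0, x_2 = 0, x_3 = 0 the value is 0 — not a tautology.
In G5: at x_1 = 0, x_2 = 0, x_3 = 0 the value is 0 — not a tautology.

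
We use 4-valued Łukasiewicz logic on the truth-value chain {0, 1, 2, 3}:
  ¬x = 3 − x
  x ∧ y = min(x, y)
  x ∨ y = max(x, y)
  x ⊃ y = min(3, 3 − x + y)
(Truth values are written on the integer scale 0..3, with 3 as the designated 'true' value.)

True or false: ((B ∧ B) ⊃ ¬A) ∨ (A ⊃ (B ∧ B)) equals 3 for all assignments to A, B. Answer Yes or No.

No

Counterexample: take A = 3, B = 1.
B ∧ B = 1 ∧ 1 = 1
¬A = ¬3 = 0
(B ∧ B) ⊃ ¬A = 1 ⊃ 0 = 2
B ∧ B = 1 ∧ 1 = 1
A ⊃ (B ∧ B) = 3 ⊃ 1 = 1
((B ∧ B) ⊃ ¬A) ∨ (A ⊃ (B ∧ B)) = 2 ∨ 1 = 2
This gives 2 ≠ 3.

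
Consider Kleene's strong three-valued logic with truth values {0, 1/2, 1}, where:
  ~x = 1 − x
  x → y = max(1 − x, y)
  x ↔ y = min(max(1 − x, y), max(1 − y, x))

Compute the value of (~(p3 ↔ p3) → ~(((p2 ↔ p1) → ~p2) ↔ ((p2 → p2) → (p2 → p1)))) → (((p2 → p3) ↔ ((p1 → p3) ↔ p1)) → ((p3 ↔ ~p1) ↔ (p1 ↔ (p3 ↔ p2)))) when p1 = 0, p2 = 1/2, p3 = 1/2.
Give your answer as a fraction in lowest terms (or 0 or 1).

p3 ↔ p3 = 1/2 ↔ 1/2 = 1/2
~(p3 ↔ p3) = ~1/2 = 1/2
p2 ↔ p1 = 1/2 ↔ 0 = 1/2
~p2 = ~1/2 = 1/2
(p2 ↔ p1) → ~p2 = 1/2 → 1/2 = 1/2
p2 → p2 = 1/2 → 1/2 = 1/2
p2 → p1 = 1/2 → 0 = 1/2
(p2 → p2) → (p2 → p1) = 1/2 → 1/2 = 1/2
((p2 ↔ p1) → ~p2) ↔ ((p2 → p2) → (p2 → p1)) = 1/2 ↔ 1/2 = 1/2
~(((p2 ↔ p1) → ~p2) ↔ ((p2 → p2) → (p2 → p1))) = ~1/2 = 1/2
~(p3 ↔ p3) → ~(((p2 ↔ p1) → ~p2) ↔ ((p2 → p2) → (p2 → p1))) = 1/2 → 1/2 = 1/2
p2 → p3 = 1/2 → 1/2 = 1/2
p1 → p3 = 0 → 1/2 = 1
(p1 → p3) ↔ p1 = 1 ↔ 0 = 0
(p2 → p3) ↔ ((p1 → p3) ↔ p1) = 1/2 ↔ 0 = 1/2
~p1 = ~0 = 1
p3 ↔ ~p1 = 1/2 ↔ 1 = 1/2
p3 ↔ p2 = 1/2 ↔ 1/2 = 1/2
p1 ↔ (p3 ↔ p2) = 0 ↔ 1/2 = 1/2
(p3 ↔ ~p1) ↔ (p1 ↔ (p3 ↔ p2)) = 1/2 ↔ 1/2 = 1/2
((p2 → p3) ↔ ((p1 → p3) ↔ p1)) → ((p3 ↔ ~p1) ↔ (p1 ↔ (p3 ↔ p2))) = 1/2 → 1/2 = 1/2
(~(p3 ↔ p3) → ~(((p2 ↔ p1) → ~p2) ↔ ((p2 → p2) → (p2 → p1)))) → (((p2 → p3) ↔ ((p1 → p3) ↔ p1)) → ((p3 ↔ ~p1) ↔ (p1 ↔ (p3 ↔ p2)))) = 1/2 → 1/2 = 1/2

1/2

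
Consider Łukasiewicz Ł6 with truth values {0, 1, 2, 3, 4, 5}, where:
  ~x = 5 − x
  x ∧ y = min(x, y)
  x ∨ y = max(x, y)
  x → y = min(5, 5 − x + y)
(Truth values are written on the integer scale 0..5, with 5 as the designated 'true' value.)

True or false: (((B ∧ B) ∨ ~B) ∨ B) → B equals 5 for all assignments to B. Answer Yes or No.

Counterexample: take B = 0.
B ∧ B = 0 ∧ 0 = 0
~B = ~0 = 5
(B ∧ B) ∨ ~B = 0 ∨ 5 = 5
((B ∧ B) ∨ ~B) ∨ B = 5 ∨ 0 = 5
(((B ∧ B) ∨ ~B) ∨ B) → B = 5 → 0 = 0
This gives 0 ≠ 5.

No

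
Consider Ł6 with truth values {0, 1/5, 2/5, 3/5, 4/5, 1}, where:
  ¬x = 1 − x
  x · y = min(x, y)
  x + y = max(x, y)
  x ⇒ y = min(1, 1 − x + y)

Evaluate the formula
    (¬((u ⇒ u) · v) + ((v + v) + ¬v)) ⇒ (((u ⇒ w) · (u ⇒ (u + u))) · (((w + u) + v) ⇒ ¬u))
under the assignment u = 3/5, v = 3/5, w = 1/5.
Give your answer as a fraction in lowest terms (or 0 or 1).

1

u ⇒ u = 3/5 ⇒ 3/5 = 1
(u ⇒ u) · v = 1 · 3/5 = 3/5
¬((u ⇒ u) · v) = ¬3/5 = 2/5
v + v = 3/5 + 3/5 = 3/5
¬v = ¬3/5 = 2/5
(v + v) + ¬v = 3/5 + 2/5 = 3/5
¬((u ⇒ u) · v) + ((v + v) + ¬v) = 2/5 + 3/5 = 3/5
u ⇒ w = 3/5 ⇒ 1/5 = 3/5
u + u = 3/5 + 3/5 = 3/5
u ⇒ (u + u) = 3/5 ⇒ 3/5 = 1
(u ⇒ w) · (u ⇒ (u + u)) = 3/5 · 1 = 3/5
w + u = 1/5 + 3/5 = 3/5
(w + u) + v = 3/5 + 3/5 = 3/5
¬u = ¬3/5 = 2/5
((w + u) + v) ⇒ ¬u = 3/5 ⇒ 2/5 = 4/5
((u ⇒ w) · (u ⇒ (u + u))) · (((w + u) + v) ⇒ ¬u) = 3/5 · 4/5 = 3/5
(¬((u ⇒ u) · v) + ((v + v) + ¬v)) ⇒ (((u ⇒ w) · (u ⇒ (u + u))) · (((w + u) + v) ⇒ ¬u)) = 3/5 ⇒ 3/5 = 1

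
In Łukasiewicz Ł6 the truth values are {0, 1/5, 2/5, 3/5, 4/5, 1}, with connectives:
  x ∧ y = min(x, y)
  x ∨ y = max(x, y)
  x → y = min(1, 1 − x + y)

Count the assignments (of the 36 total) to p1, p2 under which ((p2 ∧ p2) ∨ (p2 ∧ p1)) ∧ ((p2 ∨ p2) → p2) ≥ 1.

6

value 1: 6 assignments (counts)
value 4/5: 6 assignments
value 3/5: 6 assignments
value 2/5: 6 assignments
value 1/5: 6 assignments
value 0: 6 assignments
So 6 of the 36 assignments meet the threshold.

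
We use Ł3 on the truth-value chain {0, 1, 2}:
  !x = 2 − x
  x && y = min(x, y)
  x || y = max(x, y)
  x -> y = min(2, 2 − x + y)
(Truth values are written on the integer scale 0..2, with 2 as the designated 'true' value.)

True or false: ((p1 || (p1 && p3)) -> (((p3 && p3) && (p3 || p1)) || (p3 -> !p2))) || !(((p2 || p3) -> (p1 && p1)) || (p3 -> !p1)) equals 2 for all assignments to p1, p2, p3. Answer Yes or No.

Counterexample: take p1 = 2, p2 = 2, p3 = 1.
p1 && p3 = 2 && 1 = 1
p1 || (p1 && p3) = 2 || 1 = 2
p3 && p3 = 1 && 1 = 1
p3 || p1 = 1 || 2 = 2
(p3 && p3) && (p3 || p1) = 1 && 2 = 1
!p2 = !2 = 0
p3 -> !p2 = 1 -> 0 = 1
((p3 && p3) && (p3 || p1)) || (p3 -> !p2) = 1 || 1 = 1
(p1 || (p1 && p3)) -> (((p3 && p3) && (p3 || p1)) || (p3 -> !p2)) = 2 -> 1 = 1
p2 || p3 = 2 || 1 = 2
p1 && p1 = 2 && 2 = 2
(p2 || p3) -> (p1 && p1) = 2 -> 2 = 2
!p1 = !2 = 0
p3 -> !p1 = 1 -> 0 = 1
((p2 || p3) -> (p1 && p1)) || (p3 -> !p1) = 2 || 1 = 2
!(((p2 || p3) -> (p1 && p1)) || (p3 -> !p1)) = !2 = 0
((p1 || (p1 && p3)) -> (((p3 && p3) && (p3 || p1)) || (p3 -> !p2))) || !(((p2 || p3) -> (p1 && p1)) || (p3 -> !p1)) = 1 || 0 = 1
This gives 1 ≠ 2.

No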